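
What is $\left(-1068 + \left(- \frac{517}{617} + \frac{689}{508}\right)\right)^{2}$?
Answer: $\frac{111948574997783241}{98242126096} \approx 1.1395 \cdot 10^{6}$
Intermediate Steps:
$\left(-1068 + \left(- \frac{517}{617} + \frac{689}{508}\right)\right)^{2} = \left(-1068 + \frac{162477}{313436}\right)^{2} = \left(- \frac{334587171}{313436}\right)^{2} = \frac{111948574997783241}{98242126096}$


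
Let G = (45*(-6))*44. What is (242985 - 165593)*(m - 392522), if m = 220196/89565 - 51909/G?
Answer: -1166041650088006/38385 ≈ -3.0378e+10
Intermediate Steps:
G = -11880 (G = -270*44 = -11880)
m = 14677087/2149560 (m = 220196/89565 - 51909/(-11880) = 220196*(1/89565) - 51909*(-1/11880) = 220196/89565 + 1573/360 = 14677087/2149560 ≈ 6.8279)
(242985 - 165593)*(m - 392522) = (242985 - 165593)*(14677087/2149560 - 392522) = 77392*(-843734913233/2149560) = -1166041650088006/38385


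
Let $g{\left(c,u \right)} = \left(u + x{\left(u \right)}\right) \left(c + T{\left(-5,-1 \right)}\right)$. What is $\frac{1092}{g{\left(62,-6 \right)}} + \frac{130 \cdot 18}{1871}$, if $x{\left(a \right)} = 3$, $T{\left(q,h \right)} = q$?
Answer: $- \frac{547664}{106647} \approx -5.1353$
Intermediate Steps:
$g{\left(c,u \right)} = \left(-5 + c\right) \left(3 + u\right)$ ($g{\left(c,u \right)} = \left(u + 3\right) \left(c - 5\right) = \left(3 + u\right) \left(-5 + c\right) = \left(-5 + c\right) \left(3 + u\right)$)
$\frac{1092}{g{\left(62,-6 \right)}} + \frac{130 \cdot 18}{1871} = \frac{1092}{-15 - -30 + 3 \cdot 62 + 62 \left(-6\right)} + \frac{130 \cdot 18}{1871} = \frac{1092}{-15 + 30 + 186 - 372} + 2340 \cdot \frac{1}{1871} = \frac{1092}{-171} + \frac{2340}{1871} = 1092 \left(- \frac{1}{171}\right) + \frac{2340}{1871} = - \frac{364}{57} + \frac{2340}{1871} = - \frac{547664}{106647}$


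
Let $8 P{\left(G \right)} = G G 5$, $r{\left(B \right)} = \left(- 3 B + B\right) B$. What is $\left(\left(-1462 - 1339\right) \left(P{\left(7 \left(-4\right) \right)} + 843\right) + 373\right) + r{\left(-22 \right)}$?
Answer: $-3734328$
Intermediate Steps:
$r{\left(B \right)} = - 2 B^{2}$ ($r{\left(B \right)} = - 2 B B = - 2 B^{2}$)
$P{\left(G \right)} = \frac{5 G^{2}}{8}$ ($P{\left(G \right)} = \frac{G G 5}{8} = \frac{G^{2} \cdot 5}{8} = \frac{5 G^{2}}{8}$)
$\left(\left(-1462 - 1339\right) \left(P{\left(7 \left(-4\right) \right)} + 843\right) + 373\right) + r{\left(-22 \right)} = \left(\left(-1462 - 1339\right) \left(\frac{5 \left(7 \left(-4\right)\right)^{2}}{8} + 843\right) + 373\right) - 2 \left(-22\right)^{2} = \left(- 2801 \left(\frac{5 \left(-28\right)^{2}}{8} + 843\right) + 373\right) - 968 = \left(- 2801 \left(\frac{5}{8} \cdot 784 + 843\right) + 373\right) - 968 = \left(- 2801 \left(490 + 843\right) + 373\right) - 968 = \left(\left(-2801\right) 1333 + 373\right) - 968 = \left(-3733733 + 373\right) - 968 = -3733360 - 968 = -3734328$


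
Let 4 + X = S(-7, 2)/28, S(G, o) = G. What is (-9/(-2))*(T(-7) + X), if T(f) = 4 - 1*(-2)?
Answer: 63/8 ≈ 7.8750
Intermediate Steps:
T(f) = 6 (T(f) = 4 + 2 = 6)
X = -17/4 (X = -4 - 7/28 = -4 - 7*1/28 = -4 - ¼ = -17/4 ≈ -4.2500)
(-9/(-2))*(T(-7) + X) = (-9/(-2))*(6 - 17/4) = -9*(-½)*(7/4) = (9/2)*(7/4) = 63/8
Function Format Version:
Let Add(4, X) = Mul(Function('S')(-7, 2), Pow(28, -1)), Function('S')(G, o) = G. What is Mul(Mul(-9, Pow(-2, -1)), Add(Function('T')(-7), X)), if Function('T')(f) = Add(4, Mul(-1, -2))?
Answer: Rational(63, 8) ≈ 7.8750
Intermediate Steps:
Function('T')(f) = 6 (Function('T')(f) = Add(4, 2) = 6)
X = Rational(-17, 4) (X = Add(-4, Mul(-7, Pow(28, -1))) = Add(-4, Mul(-7, Rational(1, 28))) = Add(-4, Rational(-1, 4)) = Rational(-17, 4) ≈ -4.2500)
Mul(Mul(-9, Pow(-2, -1)), Add(Function('T')(-7), X)) = Mul(Mul(-9, Pow(-2, -1)), Add(6, Rational(-17, 4))) = Mul(Mul(-9, Rational(-1, 2)), Rational(7, 4)) = Mul(Rational(9, 2), Rational(7, 4)) = Rational(63, 8)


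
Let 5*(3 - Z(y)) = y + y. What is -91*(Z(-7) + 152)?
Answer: -71799/5 ≈ -14360.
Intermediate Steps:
Z(y) = 3 - 2*y/5 (Z(y) = 3 - (y + y)/5 = 3 - 2*y/5)
-91*(Z(-7) + 152) = -91*((3 - ⅖*(-7)) + 152) = -91*((3 + 14/5) + 152) = -91*(29/5 + 152) = -91*789/5 = -71799/5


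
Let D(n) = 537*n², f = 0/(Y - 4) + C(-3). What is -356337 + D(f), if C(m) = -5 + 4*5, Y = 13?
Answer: -235512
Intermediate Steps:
C(m) = 15 (C(m) = -5 + 20 = 15)
f = 15 (f = 0/(13 - 4) + 15 = 0/9 + 15 = 0*(⅑) + 15 = 0 + 15 = 15)
-356337 + D(f) = -356337 + 537*15² = -356337 + 537*225 = -356337 + 120825 = -235512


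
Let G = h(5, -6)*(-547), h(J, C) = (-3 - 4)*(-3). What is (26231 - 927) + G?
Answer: 13817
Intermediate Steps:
h(J, C) = 21 (h(J, C) = -7*(-3) = 21)
G = -11487 (G = 21*(-547) = -11487)
(26231 - 927) + G = (26231 - 927) - 11487 = 25304 - 11487 = 13817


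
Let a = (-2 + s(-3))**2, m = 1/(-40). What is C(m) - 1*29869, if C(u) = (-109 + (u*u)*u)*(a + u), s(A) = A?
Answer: -83433664999/2560000 ≈ -32591.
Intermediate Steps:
m = -1/40 ≈ -0.025000
a = 25 (a = (-2 - 3)**2 = (-5)**2 = 25)
C(u) = (-109 + u**3)*(25 + u) (C(u) = (-109 + (u*u)*u)*(25 + u) = (-109 + u**2*u)*(25 + u) = (-109 + u**3)*(25 + u))
C(m) - 1*29869 = (-2725 + (-1/40)**4 - 109*(-1/40) + 25*(-1/40)**3) - 1*29869 = (-2725 + 1/2560000 + 109/40 + 25*(-1/64000)) - 29869 = (-2725 + 1/2560000 + 109/40 - 1/2560) - 29869 = -6969024999/2560000 - 29869 = -83433664999/2560000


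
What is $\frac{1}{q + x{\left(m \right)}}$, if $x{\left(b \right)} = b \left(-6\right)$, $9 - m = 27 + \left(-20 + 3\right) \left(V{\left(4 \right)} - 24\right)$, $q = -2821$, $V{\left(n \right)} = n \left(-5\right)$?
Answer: $\frac{1}{1775} \approx 0.00056338$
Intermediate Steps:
$V{\left(n \right)} = - 5 n$
$m = -766$ ($m = 9 - \left(27 + \left(-20 + 3\right) \left(\left(-5\right) 4 - 24\right)\right) = 9 - \left(27 - 17 \left(-20 - 24\right)\right) = 9 - \left(27 - -748\right) = 9 - \left(27 + 748\right) = 9 - 775 = -766$)
$x{\left(b \right)} = - 6 b$
$\frac{1}{q + x{\left(m \right)}} = \frac{1}{-2821 - -4596} = \frac{1}{-2821 + 4596} = \frac{1}{1775}$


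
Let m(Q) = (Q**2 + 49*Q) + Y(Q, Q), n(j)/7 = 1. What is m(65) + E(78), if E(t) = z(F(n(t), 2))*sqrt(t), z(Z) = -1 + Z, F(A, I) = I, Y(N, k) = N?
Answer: 7475 + sqrt(78) ≈ 7483.8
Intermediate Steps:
n(j) = 7 (n(j) = 7*1 = 7)
m(Q) = Q**2 + 50*Q (m(Q) = (Q**2 + 49*Q) + Q = Q**2 + 50*Q)
E(t) = sqrt(t) (E(t) = (-1 + 2)*sqrt(t) = 1*sqrt(t) = sqrt(t))
m(65) + E(78) = 65*(50 + 65) + sqrt(78) = 65*115 + sqrt(78) = 7475 + sqrt(78)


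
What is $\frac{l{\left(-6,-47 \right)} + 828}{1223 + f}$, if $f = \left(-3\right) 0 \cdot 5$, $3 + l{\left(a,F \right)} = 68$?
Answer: $\frac{893}{1223} \approx 0.73017$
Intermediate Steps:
$l{\left(a,F \right)} = 65$ ($l{\left(a,F \right)} = -3 + 68 = 65$)
$f = 0$ ($f = 0 \cdot 5 = 0$)
$\frac{l{\left(-6,-47 \right)} + 828}{1223 + f} = \frac{65 + 828}{1223 + 0} = \frac{893}{1223}$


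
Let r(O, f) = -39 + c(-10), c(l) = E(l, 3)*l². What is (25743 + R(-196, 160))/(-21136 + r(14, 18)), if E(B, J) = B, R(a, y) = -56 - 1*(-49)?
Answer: -25736/22175 ≈ -1.1606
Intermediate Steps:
R(a, y) = -7 (R(a, y) = -56 + 49 = -7)
c(l) = l³ (c(l) = l*l² = l³)
r(O, f) = -1039 (r(O, f) = -39 + (-10)³ = -39 - 1000 = -1039)
(25743 + R(-196, 160))/(-21136 + r(14, 18)) = (25743 - 7)/(-21136 - 1039) = 25736/(-22175) = 25736*(-1/22175) = -25736/22175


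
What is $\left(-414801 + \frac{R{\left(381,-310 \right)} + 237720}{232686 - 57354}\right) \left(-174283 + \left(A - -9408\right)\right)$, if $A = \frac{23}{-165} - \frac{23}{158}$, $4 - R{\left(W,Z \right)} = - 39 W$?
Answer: $\frac{312605103245699082971}{4570905240} \approx 6.839 \cdot 10^{10}$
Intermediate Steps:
$R{\left(W,Z \right)} = 4 + 39 W$ ($R{\left(W,Z \right)} = 4 - - 39 W = 4 + 39 W$)
$A = - \frac{7429}{26070}$ ($A = 23 \left(- \frac{1}{165}\right) - \frac{23}{158} = - \frac{23}{165} - \frac{23}{158} = - \frac{7429}{26070} \approx -0.28496$)
$\left(-414801 + \frac{R{\left(381,-310 \right)} + 237720}{232686 - 57354}\right) \left(-174283 + \left(A - -9408\right)\right) = \left(-414801 + \frac{\left(4 + 39 \cdot 381\right) + 237720}{232686 - 57354}\right) \left(-174283 - - \frac{245259131}{26070}\right) = \left(-414801 + \frac{\left(4 + 14859\right) + 237720}{175332}\right) \left(-174283 + \left(- \frac{7429}{26070} + 9408\right)\right) = \left(-414801 + \left(14863 + 237720\right) \frac{1}{175332}\right) \left(-174283 + \frac{245259131}{26070}\right) = \left(-414801 + 252583 \cdot \frac{1}{175332}\right) \left(- \frac{4298298679}{26070}\right) = \left(-414801 + \frac{252583}{175332}\right) \left(- \frac{4298298679}{26070}\right) = \left(- \frac{72727636349}{175332}\right) \left(- \frac{4298298679}{26070}\right) = \frac{312605103245699082971}{4570905240}$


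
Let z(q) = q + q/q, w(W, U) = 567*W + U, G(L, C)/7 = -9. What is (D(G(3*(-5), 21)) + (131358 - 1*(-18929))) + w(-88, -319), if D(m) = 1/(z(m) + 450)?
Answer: 38827937/388 ≈ 1.0007e+5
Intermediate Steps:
G(L, C) = -63 (G(L, C) = 7*(-9) = -63)
w(W, U) = U + 567*W
z(q) = 1 + q (z(q) = q + 1 = 1 + q)
D(m) = 1/(451 + m) (D(m) = 1/((1 + m) + 450) = 1/(451 + m))
(D(G(3*(-5), 21)) + (131358 - 1*(-18929))) + w(-88, -319) = (1/(451 - 63) + (131358 - 1*(-18929))) + (-319 + 567*(-88)) = (1/388 + (131358 + 18929)) + (-319 - 49896) = (1/388 + 150287) - 50215 = 58311357/388 - 50215 = 38827937/388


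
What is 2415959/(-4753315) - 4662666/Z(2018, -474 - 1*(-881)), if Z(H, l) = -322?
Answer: 1583024449928/109326245 ≈ 14480.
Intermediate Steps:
2415959/(-4753315) - 4662666/Z(2018, -474 - 1*(-881)) = 2415959/(-4753315) - 4662666/(-322) = 2415959*(-1/4753315) - 4662666*(-1/322) = -345137/679045 + 2331333/161 = 1583024449928/109326245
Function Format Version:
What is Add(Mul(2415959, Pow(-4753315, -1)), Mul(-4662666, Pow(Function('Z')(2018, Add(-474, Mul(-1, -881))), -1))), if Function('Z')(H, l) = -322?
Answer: Rational(1583024449928, 109326245) ≈ 14480.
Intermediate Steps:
Add(Mul(2415959, Pow(-4753315, -1)), Mul(-4662666, Pow(Function('Z')(2018, Add(-474, Mul(-1, -881))), -1))) = Add(Mul(2415959, Pow(-4753315, -1)), Mul(-4662666, Pow(-322, -1))) = Add(Mul(2415959, Rational(-1, 4753315)), Mul(-4662666, Rational(-1, 322))) = Add(Rational(-345137, 679045), Rational(2331333, 161)) = Rational(1583024449928, 109326245)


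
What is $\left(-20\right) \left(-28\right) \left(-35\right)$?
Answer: $-19600$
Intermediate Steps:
$\left(-20\right) \left(-28\right) \left(-35\right) = 560 \left(-35\right) = -19600$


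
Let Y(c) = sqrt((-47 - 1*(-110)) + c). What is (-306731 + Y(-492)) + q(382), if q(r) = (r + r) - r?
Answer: -306349 + I*sqrt(429) ≈ -3.0635e+5 + 20.712*I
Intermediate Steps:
Y(c) = sqrt(63 + c) (Y(c) = sqrt((-47 + 110) + c) = sqrt(63 + c))
q(r) = r (q(r) = 2*r - r = r)
(-306731 + Y(-492)) + q(382) = (-306731 + sqrt(63 - 492)) + 382 = (-306731 + sqrt(-429)) + 382 = (-306731 + I*sqrt(429)) + 382 = -306349 + I*sqrt(429)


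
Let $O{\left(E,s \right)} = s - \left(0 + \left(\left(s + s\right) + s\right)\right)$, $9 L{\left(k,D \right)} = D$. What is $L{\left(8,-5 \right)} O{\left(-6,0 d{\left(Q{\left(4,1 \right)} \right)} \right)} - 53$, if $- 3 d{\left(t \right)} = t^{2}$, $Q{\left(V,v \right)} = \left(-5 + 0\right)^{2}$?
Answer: $-53$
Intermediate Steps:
$L{\left(k,D \right)} = \frac{D}{9}$
$Q{\left(V,v \right)} = 25$ ($Q{\left(V,v \right)} = \left(-5\right)^{2} = 25$)
$d{\left(t \right)} = - \frac{t^{2}}{3}$
$O{\left(E,s \right)} = - 2 s$ ($O{\left(E,s \right)} = s - \left(0 + \left(2 s + s\right)\right) = s - \left(0 + 3 s\right) = s - 3 s = - 2 s$)
$L{\left(8,-5 \right)} O{\left(-6,0 d{\left(Q{\left(4,1 \right)} \right)} \right)} - 53 = \frac{1}{9} \left(-5\right) \left(- 2 \cdot 0 \left(- \frac{25^{2}}{3}\right)\right) - 53 = - \frac{5 \left(- 2 \cdot 0 \left(\left(- \frac{1}{3}\right) 625\right)\right)}{9} - 53 = - \frac{5 \left(- 2 \cdot 0 \left(- \frac{625}{3}\right)\right)}{9} - 53 = - \frac{5 \left(\left(-2\right) 0\right)}{9} - 53 = \left(- \frac{5}{9}\right) 0 - 53 = 0 - 53 = -53$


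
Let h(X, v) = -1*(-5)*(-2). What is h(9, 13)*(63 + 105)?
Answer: -1680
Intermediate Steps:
h(X, v) = -10 (h(X, v) = 5*(-2) = -10)
h(9, 13)*(63 + 105) = -10*(63 + 105) = -10*168 = -1680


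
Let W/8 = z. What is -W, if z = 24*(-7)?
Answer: 1344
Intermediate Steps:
z = -168
W = -1344 (W = 8*(-168) = -1344)
-W = -1*(-1344) = 1344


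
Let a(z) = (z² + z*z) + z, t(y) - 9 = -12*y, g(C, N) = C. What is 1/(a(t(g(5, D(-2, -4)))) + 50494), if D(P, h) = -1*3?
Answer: 1/55645 ≈ 1.7971e-5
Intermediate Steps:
D(P, h) = -3
t(y) = 9 - 12*y
a(z) = z + 2*z² (a(z) = (z² + z²) + z = 2*z² + z = z + 2*z²)
1/(a(t(g(5, D(-2, -4)))) + 50494) = 1/((9 - 12*5)*(1 + 2*(9 - 12*5)) + 50494) = 1/((9 - 60)*(1 + 2*(9 - 60)) + 50494) = 1/(-51*(1 + 2*(-51)) + 50494) = 1/(-51*(1 - 102) + 50494) = 1/(-51*(-101) + 50494) = 1/(5151 + 50494) = 1/55645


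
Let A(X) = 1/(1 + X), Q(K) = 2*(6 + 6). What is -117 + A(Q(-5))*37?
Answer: -2888/25 ≈ -115.52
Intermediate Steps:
Q(K) = 24 (Q(K) = 2*12 = 24)
-117 + A(Q(-5))*37 = -117 + 37/(1 + 24) = -117 + 37/25 = -2888/25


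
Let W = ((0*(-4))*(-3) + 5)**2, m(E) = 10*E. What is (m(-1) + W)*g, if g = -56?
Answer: -840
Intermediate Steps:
W = 25 (W = (0*(-3) + 5)**2 = (0 + 5)**2 = 5**2 = 25)
(m(-1) + W)*g = (10*(-1) + 25)*(-56) = (-10 + 25)*(-56) = 15*(-56) = -840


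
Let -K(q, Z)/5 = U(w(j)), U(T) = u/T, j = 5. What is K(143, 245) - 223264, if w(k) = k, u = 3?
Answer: -223267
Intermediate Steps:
U(T) = 3/T
K(q, Z) = -3 (K(q, Z) = -15/5 = -5*⅗ = -3)
K(143, 245) - 223264 = -3 - 223264 = -223267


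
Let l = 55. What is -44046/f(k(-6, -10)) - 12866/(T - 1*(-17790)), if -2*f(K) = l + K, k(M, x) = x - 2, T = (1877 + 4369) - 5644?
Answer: 809817413/395428 ≈ 2048.0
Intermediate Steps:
T = 602 (T = 6246 - 5644 = 602)
k(M, x) = -2 + x
f(K) = -55/2 - K/2 (f(K) = -(55 + K)/2 = -55/2 - K/2)
-44046/f(k(-6, -10)) - 12866/(T - 1*(-17790)) = -44046/(-55/2 - (-2 - 10)/2) - 12866/(602 - 1*(-17790)) = -44046/(-55/2 - 1/2*(-12)) - 12866/(602 + 17790) = -44046/(-55/2 + 6) - 12866/18392 = -44046/(-43/2) - 12866*1/18392 = -44046*(-2/43) - 6433/9196 = 88092/43 - 6433/9196 = 809817413/395428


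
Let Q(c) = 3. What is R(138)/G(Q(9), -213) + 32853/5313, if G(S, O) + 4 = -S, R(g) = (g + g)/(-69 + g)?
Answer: 9939/1771 ≈ 5.6121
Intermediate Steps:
R(g) = 2*g/(-69 + g) (R(g) = (2*g)/(-69 + g) = 2*g/(-69 + g))
G(S, O) = -4 - S
R(138)/G(Q(9), -213) + 32853/5313 = (2*138/(-69 + 138))/(-4 - 1*3) + 32853/5313 = (2*138/69)/(-4 - 3) + 32853*(1/5313) = (2*138*(1/69))/(-7) + 10951/1771 = 4*(-⅐) + 10951/1771 = -4/7 + 10951/1771 = 9939/1771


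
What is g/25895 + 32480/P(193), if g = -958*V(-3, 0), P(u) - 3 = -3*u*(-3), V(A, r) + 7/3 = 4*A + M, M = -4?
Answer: 300562/15537 ≈ 19.345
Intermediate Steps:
V(A, r) = -19/3 + 4*A (V(A, r) = -7/3 + (4*A - 4) = -7/3 + (-4 + 4*A) = -19/3 + 4*A)
P(u) = 3 + 9*u (P(u) = 3 - 3*u*(-3) = 3 + 9*u)
g = 52690/3 (g = -958*(-19/3 + 4*(-3)) = -958*(-19/3 - 12) = -958*(-55/3) = 52690/3 ≈ 17563.)
g/25895 + 32480/P(193) = (52690/3)/25895 + 32480/(3 + 9*193) = (52690/3)*(1/25895) + 32480/(3 + 1737) = 10538/15537 + 32480/1740 = 10538/15537 + 32480*(1/1740) = 10538/15537 + 56/3 = 300562/15537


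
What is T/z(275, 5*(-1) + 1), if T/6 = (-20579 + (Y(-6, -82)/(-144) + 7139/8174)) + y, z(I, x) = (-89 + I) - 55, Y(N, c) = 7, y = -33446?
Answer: -31794739801/12849528 ≈ -2474.4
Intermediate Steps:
z(I, x) = -144 + I
T = -31794739801/98088 (T = 6*((-20579 + (7/(-144) + 7139/8174)) - 33446) = 6*((-20579 + (7*(-1/144) + 7139*(1/8174))) - 33446) = 6*((-20579 + (-7/144 + 7139/8174)) - 33446) = 6*((-20579 + 485399/588528) - 33446) = 6*(-12110832313/588528 - 33446) = 6*(-31794739801/588528) = -31794739801/98088 ≈ -3.2415e+5)
T/z(275, 5*(-1) + 1) = -31794739801/(98088*(-144 + 275)) = -31794739801/98088/131 = -31794739801/98088*1/131 = -31794739801/12849528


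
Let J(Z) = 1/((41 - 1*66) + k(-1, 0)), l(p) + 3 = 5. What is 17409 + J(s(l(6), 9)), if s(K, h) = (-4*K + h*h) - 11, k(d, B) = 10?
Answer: 261134/15 ≈ 17409.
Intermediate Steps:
l(p) = 2 (l(p) = -3 + 5 = 2)
s(K, h) = -11 + h² - 4*K (s(K, h) = (-4*K + h²) - 11 = (h² - 4*K) - 11 = -11 + h² - 4*K)
J(Z) = -1/15 (J(Z) = 1/((41 - 1*66) + 10) = 1/((41 - 66) + 10) = 1/(-25 + 10) = 1/(-15) = -1/15)
17409 + J(s(l(6), 9)) = 17409 - 1/15 = 261134/15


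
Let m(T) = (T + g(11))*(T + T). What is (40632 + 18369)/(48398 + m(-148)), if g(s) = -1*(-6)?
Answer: 59001/90430 ≈ 0.65245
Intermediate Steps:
g(s) = 6
m(T) = 2*T*(6 + T) (m(T) = (T + 6)*(T + T) = (6 + T)*(2*T) = 2*T*(6 + T))
(40632 + 18369)/(48398 + m(-148)) = (40632 + 18369)/(48398 + 2*(-148)*(6 - 148)) = 59001/(48398 + 2*(-148)*(-142)) = 59001/(48398 + 42032) = 59001/90430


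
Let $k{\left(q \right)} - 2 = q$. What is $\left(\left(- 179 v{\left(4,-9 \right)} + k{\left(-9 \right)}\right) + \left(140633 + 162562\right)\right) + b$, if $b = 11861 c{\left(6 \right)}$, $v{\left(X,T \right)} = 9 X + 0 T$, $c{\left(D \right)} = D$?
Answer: $367910$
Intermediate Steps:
$k{\left(q \right)} = 2 + q$
$v{\left(X,T \right)} = 9 X$ ($v{\left(X,T \right)} = 9 X + 0 = 9 X$)
$b = 71166$ ($b = 11861 \cdot 6 = 71166$)
$\left(\left(- 179 v{\left(4,-9 \right)} + k{\left(-9 \right)}\right) + \left(140633 + 162562\right)\right) + b = \left(\left(- 179 \cdot 9 \cdot 4 + \left(2 - 9\right)\right) + \left(140633 + 162562\right)\right) + 71166 = \left(\left(\left(-179\right) 36 - 7\right) + 303195\right) + 71166 = \left(\left(-6444 - 7\right) + 303195\right) + 71166 = \left(-6451 + 303195\right) + 71166 = 296744 + 71166 = 367910$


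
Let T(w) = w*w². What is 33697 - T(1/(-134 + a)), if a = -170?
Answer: 946699153409/28094464 ≈ 33697.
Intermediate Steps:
T(w) = w³
33697 - T(1/(-134 + a)) = 33697 - (1/(-134 - 170))³ = 33697 - (1/(-304))³ = 33697 - (-1/304)³ = 33697 - 1*(-1/28094464) = 33697 + 1/28094464 = 946699153409/28094464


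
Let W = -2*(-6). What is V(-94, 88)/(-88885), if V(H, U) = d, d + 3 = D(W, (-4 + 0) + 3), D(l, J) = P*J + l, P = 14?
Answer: 1/17777 ≈ 5.6252e-5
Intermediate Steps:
W = 12
D(l, J) = l + 14*J (D(l, J) = 14*J + l = l + 14*J)
d = -5 (d = -3 + (12 + 14*((-4 + 0) + 3)) = -3 + (12 + 14*(-4 + 3)) = -3 + (12 + 14*(-1)) = -3 + (12 - 14) = -3 - 2 = -5)
V(H, U) = -5
V(-94, 88)/(-88885) = -5/(-88885) = -5*(-1/88885) = 1/17777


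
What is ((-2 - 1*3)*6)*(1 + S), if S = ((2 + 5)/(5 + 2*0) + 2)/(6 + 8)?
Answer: -261/7 ≈ -37.286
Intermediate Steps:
S = 17/70 (S = (7/(5 + 0) + 2)/14 = (7/5 + 2)*(1/14) = (17/5)*(1/14) = 17/70 ≈ 0.24286)
((-2 - 1*3)*6)*(1 + S) = ((-2 - 1*3)*6)*(1 + 17/70) = ((-2 - 3)*6)*(87/70) = -5*6*(87/70) = -30*87/70 = -261/7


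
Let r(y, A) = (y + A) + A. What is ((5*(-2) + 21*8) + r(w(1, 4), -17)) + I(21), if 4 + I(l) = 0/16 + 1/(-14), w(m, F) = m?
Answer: 1693/14 ≈ 120.93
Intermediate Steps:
I(l) = -57/14 (I(l) = -4 + (0/16 + 1/(-14)) = -4 + (0*(1/16) + 1*(-1/14)) = -4 + (0 - 1/14) = -4 - 1/14 = -57/14)
r(y, A) = y + 2*A (r(y, A) = (A + y) + A = y + 2*A)
((5*(-2) + 21*8) + r(w(1, 4), -17)) + I(21) = ((5*(-2) + 21*8) + (1 + 2*(-17))) - 57/14 = ((-10 + 168) + (1 - 34)) - 57/14 = (158 - 33) - 57/14 = 125 - 57/14 = 1693/14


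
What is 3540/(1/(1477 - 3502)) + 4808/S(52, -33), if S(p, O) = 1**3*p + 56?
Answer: -193548298/27 ≈ -7.1685e+6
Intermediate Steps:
S(p, O) = 56 + p (S(p, O) = 1*p + 56 = p + 56 = 56 + p)
3540/(1/(1477 - 3502)) + 4808/S(52, -33) = 3540/(1/(1477 - 3502)) + 4808/(56 + 52) = 3540/(1/(-2025)) + 4808/108 = 3540/(-1/2025) + 4808*(1/108) = 3540*(-2025) + 1202/27 = -7168500 + 1202/27 = -193548298/27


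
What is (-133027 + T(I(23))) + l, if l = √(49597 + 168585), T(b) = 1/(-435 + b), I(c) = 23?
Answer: -54807125/412 + 43*√118 ≈ -1.3256e+5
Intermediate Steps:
l = 43*√118 (l = √218182 = 43*√118 ≈ 467.10)
(-133027 + T(I(23))) + l = (-133027 + 1/(-435 + 23)) + 43*√118 = (-133027 + 1/(-412)) + 43*√118 = (-133027 - 1/412) + 43*√118 = -54807125/412 + 43*√118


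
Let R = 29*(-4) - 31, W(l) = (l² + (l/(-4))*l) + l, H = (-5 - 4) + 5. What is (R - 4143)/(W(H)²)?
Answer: -2145/32 ≈ -67.031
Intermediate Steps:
H = -4 (H = -9 + 5 = -4)
W(l) = l + 3*l²/4 (W(l) = (l² + (l*(-¼))*l) + l = (l² + (-l/4)*l) + l = (l² - l²/4) + l = 3*l²/4 + l = l + 3*l²/4)
R = -147 (R = -116 - 31 = -147)
(R - 4143)/(W(H)²) = (-147 - 4143)/(((¼)*(-4)*(4 + 3*(-4)))²) = -4290/(4 - 12)² = -4290/(((¼)*(-4)*(-8))²) = -4290/(8²) = -4290/64 = -4290*1/64 = -2145/32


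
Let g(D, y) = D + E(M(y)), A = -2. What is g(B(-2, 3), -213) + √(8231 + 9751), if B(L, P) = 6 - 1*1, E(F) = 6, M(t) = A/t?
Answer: 11 + 9*√222 ≈ 145.10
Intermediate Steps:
M(t) = -2/t
B(L, P) = 5 (B(L, P) = 6 - 1 = 5)
g(D, y) = 6 + D (g(D, y) = D + 6 = 6 + D)
g(B(-2, 3), -213) + √(8231 + 9751) = (6 + 5) + √(8231 + 9751) = 11 + √17982 = 11 + 9*√222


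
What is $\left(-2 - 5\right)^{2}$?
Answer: $49$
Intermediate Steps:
$\left(-2 - 5\right)^{2} = \left(-7\right)^{2} = 49$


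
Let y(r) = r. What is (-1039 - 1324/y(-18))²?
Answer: 75498721/81 ≈ 9.3208e+5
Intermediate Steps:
(-1039 - 1324/y(-18))² = (-1039 - 1324/(-18))² = (-1039 - 1324*(-1/18))² = (-1039 + 662/9)² = (-8689/9)² = 75498721/81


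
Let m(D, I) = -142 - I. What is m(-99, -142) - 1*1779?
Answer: -1779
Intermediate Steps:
m(-99, -142) - 1*1779 = (-142 - 1*(-142)) - 1*1779 = (-142 + 142) - 1779 = 0 - 1779 = -1779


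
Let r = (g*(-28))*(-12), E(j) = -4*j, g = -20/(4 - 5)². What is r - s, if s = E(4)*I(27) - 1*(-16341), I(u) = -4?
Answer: -23125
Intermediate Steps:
g = -20 (g = -20/((-1)²) = -20/1 = -20*1 = -20)
r = -6720 (r = -20*(-28)*(-12) = 560*(-12) = -6720)
s = 16405 (s = -4*4*(-4) - 1*(-16341) = -16*(-4) + 16341 = 64 + 16341 = 16405)
r - s = -6720 - 1*16405 = -6720 - 16405 = -23125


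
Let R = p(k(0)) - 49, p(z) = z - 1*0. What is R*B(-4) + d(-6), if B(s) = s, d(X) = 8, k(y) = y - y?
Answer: 204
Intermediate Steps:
k(y) = 0
p(z) = z (p(z) = z + 0 = z)
R = -49 (R = 0 - 49 = -49)
R*B(-4) + d(-6) = -49*(-4) + 8 = 196 + 8 = 204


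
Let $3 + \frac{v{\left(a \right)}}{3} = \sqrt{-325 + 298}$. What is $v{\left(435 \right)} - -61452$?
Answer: $61443 + 9 i \sqrt{3} \approx 61443.0 + 15.588 i$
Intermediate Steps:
$v{\left(a \right)} = -9 + 9 i \sqrt{3}$ ($v{\left(a \right)} = -9 + 3 \sqrt{-325 + 298} = -9 + 3 \sqrt{-27} = -9 + 3 \cdot 3 i \sqrt{3} = -9 + 9 i \sqrt{3}$)
$v{\left(435 \right)} - -61452 = \left(-9 + 9 i \sqrt{3}\right) - -61452 = \left(-9 + 9 i \sqrt{3}\right) + 61452 = 61443 + 9 i \sqrt{3}$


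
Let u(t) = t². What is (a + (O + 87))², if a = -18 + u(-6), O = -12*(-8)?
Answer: 40401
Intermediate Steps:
O = 96
a = 18 (a = -18 + (-6)² = -18 + 36 = 18)
(a + (O + 87))² = (18 + (96 + 87))² = (18 + 183)² = 201² = 40401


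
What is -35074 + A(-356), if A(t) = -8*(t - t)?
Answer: -35074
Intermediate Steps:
A(t) = 0 (A(t) = -8*0 = 0)
-35074 + A(-356) = -35074 + 0 = -35074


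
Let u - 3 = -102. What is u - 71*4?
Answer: -383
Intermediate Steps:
u = -99 (u = 3 - 102 = -99)
u - 71*4 = -99 - 71*4 = -99 - 284 = -383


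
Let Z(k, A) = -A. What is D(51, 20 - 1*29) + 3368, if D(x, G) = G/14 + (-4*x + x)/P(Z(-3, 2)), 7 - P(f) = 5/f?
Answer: 891433/266 ≈ 3351.3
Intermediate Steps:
P(f) = 7 - 5/f
D(x, G) = -6*x/19 + G/14 (D(x, G) = G/14 + (-4*x + x)/(7 - 5/((-1*2))) = G*(1/14) + (-3*x)/(7 - 5/(-2)) = G/14 + (-3*x)/(7 - 5*(-1/2)) = G/14 + (-3*x)/(7 + 5/2) = G/14 + (-3*x)/(19/2) = G/14 - 3*x*(2/19) = G/14 - 6*x/19 = -6*x/19 + G/14)
D(51, 20 - 1*29) + 3368 = (-6/19*51 + (20 - 1*29)/14) + 3368 = (-306/19 + (20 - 29)/14) + 3368 = (-306/19 + (1/14)*(-9)) + 3368 = (-306/19 - 9/14) + 3368 = -4455/266 + 3368 = 891433/266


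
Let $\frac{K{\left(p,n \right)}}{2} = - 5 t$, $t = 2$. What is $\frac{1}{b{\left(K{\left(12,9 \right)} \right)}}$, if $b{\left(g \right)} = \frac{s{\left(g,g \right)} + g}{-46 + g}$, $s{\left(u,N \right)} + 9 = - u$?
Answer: $\frac{22}{3} \approx 7.3333$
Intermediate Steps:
$s{\left(u,N \right)} = -9 - u$
$K{\left(p,n \right)} = -20$ ($K{\left(p,n \right)} = 2 \left(\left(-5\right) 2\right) = 2 \left(-10\right) = -20$)
$b{\left(g \right)} = - \frac{9}{-46 + g}$ ($b{\left(g \right)} = \frac{\left(-9 - g\right) + g}{-46 + g} = - \frac{9}{-46 + g}$)
$\frac{1}{b{\left(K{\left(12,9 \right)} \right)}} = \frac{1}{\left(-9\right) \frac{1}{-46 - 20}} = \frac{1}{\left(-9\right) \frac{1}{-66}} = \frac{1}{\left(-9\right) \left(- \frac{1}{66}\right)} = \frac{1}{\frac{3}{22}} = \frac{22}{3}$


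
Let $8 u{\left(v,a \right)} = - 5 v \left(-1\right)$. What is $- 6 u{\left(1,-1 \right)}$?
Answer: $- \frac{15}{4} \approx -3.75$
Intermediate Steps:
$u{\left(v,a \right)} = \frac{5 v}{8}$ ($u{\left(v,a \right)} = \frac{- 5 v \left(-1\right)}{8} = \frac{5 v}{8}$)
$- 6 u{\left(1,-1 \right)} = - 6 \cdot \frac{5}{8} \cdot 1 = \left(-6\right) \frac{5}{8} = - \frac{15}{4}$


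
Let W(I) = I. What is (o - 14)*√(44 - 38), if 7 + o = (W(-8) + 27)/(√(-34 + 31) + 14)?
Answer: √6*(-3913 - 19*I*√3)/199 ≈ -48.165 - 0.40508*I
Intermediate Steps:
o = -7 + 19/(14 + I*√3) (o = -7 + (-8 + 27)/(√(-34 + 31) + 14) = -7 + 19/(√(-3) + 14) = -7 + 19/(I*√3 + 14) = -7 + 19/(14 + I*√3) ≈ -5.6633 - 0.16537*I)
(o - 14)*√(44 - 38) = ((-1127/199 - 19*I*√3/199) - 14)*√(44 - 38) = (-3913/199 - 19*I*√3/199)*√6 = √6*(-3913/199 - 19*I*√3/199)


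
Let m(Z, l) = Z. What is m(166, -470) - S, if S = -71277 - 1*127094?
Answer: 198537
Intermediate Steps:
S = -198371 (S = -71277 - 127094 = -198371)
m(166, -470) - S = 166 - 1*(-198371) = 166 + 198371 = 198537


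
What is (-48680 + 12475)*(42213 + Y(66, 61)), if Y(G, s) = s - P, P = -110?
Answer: -1534512720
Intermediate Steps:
Y(G, s) = 110 + s (Y(G, s) = s - 1*(-110) = s + 110 = 110 + s)
(-48680 + 12475)*(42213 + Y(66, 61)) = (-48680 + 12475)*(42213 + (110 + 61)) = -36205*(42213 + 171) = -36205*42384 = -1534512720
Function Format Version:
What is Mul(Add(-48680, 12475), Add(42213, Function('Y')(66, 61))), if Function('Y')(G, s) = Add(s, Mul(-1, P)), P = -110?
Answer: -1534512720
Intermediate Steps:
Function('Y')(G, s) = Add(110, s) (Function('Y')(G, s) = Add(s, Mul(-1, -110)) = Add(s, 110) = Add(110, s))
Mul(Add(-48680, 12475), Add(42213, Function('Y')(66, 61))) = Mul(Add(-48680, 12475), Add(42213, Add(110, 61))) = Mul(-36205, Add(42213, 171)) = Mul(-36205, 42384) = -1534512720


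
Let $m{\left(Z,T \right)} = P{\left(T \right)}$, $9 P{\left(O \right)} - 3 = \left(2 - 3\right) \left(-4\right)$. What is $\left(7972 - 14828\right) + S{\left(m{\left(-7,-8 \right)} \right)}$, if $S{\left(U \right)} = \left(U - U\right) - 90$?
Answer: $-6946$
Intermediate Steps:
$P{\left(O \right)} = \frac{7}{9}$ ($P{\left(O \right)} = \frac{1}{3} + \frac{\left(2 - 3\right) \left(-4\right)}{9} = \frac{1}{3} + \frac{\left(-1\right) \left(-4\right)}{9} = \frac{1}{3} + \frac{1}{9} \cdot 4 = \frac{1}{3} + \frac{4}{9} = \frac{7}{9}$)
$m{\left(Z,T \right)} = \frac{7}{9}$
$S{\left(U \right)} = -90$ ($S{\left(U \right)} = 0 - 90 = -90$)
$\left(7972 - 14828\right) + S{\left(m{\left(-7,-8 \right)} \right)} = \left(7972 - 14828\right) - 90 = -6856 - 90 = -6946$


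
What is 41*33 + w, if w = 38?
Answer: 1391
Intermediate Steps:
41*33 + w = 41*33 + 38 = 1353 + 38 = 1391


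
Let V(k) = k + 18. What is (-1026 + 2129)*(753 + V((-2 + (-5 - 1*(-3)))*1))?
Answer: 846001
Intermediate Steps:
V(k) = 18 + k
(-1026 + 2129)*(753 + V((-2 + (-5 - 1*(-3)))*1)) = (-1026 + 2129)*(753 + (18 + (-2 + (-5 - 1*(-3)))*1)) = 1103*(753 + (18 + (-2 + (-5 + 3))*1)) = 1103*(753 + (18 + (-2 - 2)*1)) = 1103*(753 + (18 - 4*1)) = 1103*(753 + (18 - 4)) = 1103*(753 + 14) = 1103*767 = 846001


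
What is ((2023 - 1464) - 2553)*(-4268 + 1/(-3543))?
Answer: 30152320850/3543 ≈ 8.5104e+6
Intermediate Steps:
((2023 - 1464) - 2553)*(-4268 + 1/(-3543)) = (559 - 2553)*(-4268 - 1/3543) = -1994*(-15121525/3543) = 30152320850/3543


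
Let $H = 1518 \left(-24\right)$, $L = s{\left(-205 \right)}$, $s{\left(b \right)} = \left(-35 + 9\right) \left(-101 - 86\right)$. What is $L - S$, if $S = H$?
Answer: $41294$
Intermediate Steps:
$s{\left(b \right)} = 4862$ ($s{\left(b \right)} = \left(-26\right) \left(-187\right) = 4862$)
$L = 4862$
$H = -36432$
$S = -36432$
$L - S = 4862 - -36432 = 4862 + 36432 = 41294$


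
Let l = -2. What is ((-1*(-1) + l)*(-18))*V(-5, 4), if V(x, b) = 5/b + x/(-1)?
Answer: 225/2 ≈ 112.50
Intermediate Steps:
V(x, b) = -x + 5/b (V(x, b) = 5/b + x*(-1) = 5/b - x = -x + 5/b)
((-1*(-1) + l)*(-18))*V(-5, 4) = ((-1*(-1) - 2)*(-18))*(-1*(-5) + 5/4) = ((1 - 2)*(-18))*(5 + 5*(¼)) = (-1*(-18))*(5 + 5/4) = 18*(25/4) = 225/2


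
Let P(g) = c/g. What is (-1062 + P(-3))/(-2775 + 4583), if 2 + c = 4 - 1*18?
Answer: -1585/2712 ≈ -0.58444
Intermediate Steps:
c = -16 (c = -2 + (4 - 1*18) = -2 + (4 - 18) = -2 - 14 = -16)
P(g) = -16/g
(-1062 + P(-3))/(-2775 + 4583) = (-1062 - 16/(-3))/(-2775 + 4583) = (-1062 - 16*(-1/3))/1808 = (-1062 + 16/3)*(1/1808) = -3170/3*1/1808 = -1585/2712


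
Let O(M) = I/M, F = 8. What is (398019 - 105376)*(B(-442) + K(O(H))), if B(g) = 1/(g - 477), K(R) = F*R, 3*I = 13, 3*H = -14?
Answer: -13986872185/6433 ≈ -2.1742e+6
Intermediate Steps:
H = -14/3 (H = (⅓)*(-14) = -14/3 ≈ -4.6667)
I = 13/3 (I = (⅓)*13 = 13/3 ≈ 4.3333)
O(M) = 13/(3*M)
K(R) = 8*R
B(g) = 1/(-477 + g)
(398019 - 105376)*(B(-442) + K(O(H))) = (398019 - 105376)*(1/(-477 - 442) + 8*(13/(3*(-14/3)))) = 292643*(1/(-919) + 8*((13/3)*(-3/14))) = 292643*(-1/919 + 8*(-13/14)) = 292643*(-1/919 - 52/7) = 292643*(-47795/6433) = -13986872185/6433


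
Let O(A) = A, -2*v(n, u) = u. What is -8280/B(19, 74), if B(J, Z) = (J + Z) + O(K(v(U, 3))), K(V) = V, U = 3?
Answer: -5520/61 ≈ -90.492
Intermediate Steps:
v(n, u) = -u/2
B(J, Z) = -3/2 + J + Z (B(J, Z) = (J + Z) - 1/2*3 = (J + Z) - 3/2 = -3/2 + J + Z)
-8280/B(19, 74) = -8280/(-3/2 + 19 + 74) = -8280/183/2 = -8280*2/183 = -5520/61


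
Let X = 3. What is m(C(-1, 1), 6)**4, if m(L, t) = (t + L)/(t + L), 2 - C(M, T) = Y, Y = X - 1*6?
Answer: 1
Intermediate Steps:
Y = -3 (Y = 3 - 1*6 = 3 - 6 = -3)
C(M, T) = 5 (C(M, T) = 2 - 1*(-3) = 2 + 3 = 5)
m(L, t) = 1 (m(L, t) = (L + t)/(L + t) = 1)
m(C(-1, 1), 6)**4 = 1**4 = 1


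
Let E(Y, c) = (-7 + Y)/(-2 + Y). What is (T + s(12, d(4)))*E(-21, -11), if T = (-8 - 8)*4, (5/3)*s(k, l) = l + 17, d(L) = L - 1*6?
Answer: -1540/23 ≈ -66.957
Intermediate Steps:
d(L) = -6 + L (d(L) = L - 6 = -6 + L)
s(k, l) = 51/5 + 3*l/5 (s(k, l) = 3*(l + 17)/5 = 3*(17 + l)/5 = 51/5 + 3*l/5)
T = -64 (T = -16*4 = -64)
E(Y, c) = (-7 + Y)/(-2 + Y)
(T + s(12, d(4)))*E(-21, -11) = (-64 + (51/5 + 3*(-6 + 4)/5))*((-7 - 21)/(-2 - 21)) = (-64 + (51/5 + (⅗)*(-2)))*(-28/(-23)) = (-64 + (51/5 - 6/5))*(-1/23*(-28)) = (-64 + 9)*(28/23) = -55*28/23 = -1540/23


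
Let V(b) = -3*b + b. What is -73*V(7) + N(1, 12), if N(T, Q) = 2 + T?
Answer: 1025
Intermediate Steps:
V(b) = -2*b
-73*V(7) + N(1, 12) = -(-146)*7 + (2 + 1) = -73*(-14) + 3 = 1022 + 3 = 1025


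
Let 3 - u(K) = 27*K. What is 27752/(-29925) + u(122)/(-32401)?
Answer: -800709377/969599925 ≈ -0.82581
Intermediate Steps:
u(K) = 3 - 27*K
27752/(-29925) + u(122)/(-32401) = 27752/(-29925) + (3 - 27*122)/(-32401) = 27752*(-1/29925) + (3 - 3294)*(-1/32401) = -27752/29925 - 3291*(-1/32401) = -27752/29925 + 3291/32401 = -800709377/969599925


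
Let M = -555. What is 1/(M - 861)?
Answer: -1/1416 ≈ -0.00070621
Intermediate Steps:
1/(M - 861) = 1/(-555 - 861) = 1/(-1416) = -1/1416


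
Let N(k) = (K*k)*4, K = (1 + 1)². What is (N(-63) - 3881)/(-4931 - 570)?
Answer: 4889/5501 ≈ 0.88875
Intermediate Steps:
K = 4 (K = 2² = 4)
N(k) = 16*k (N(k) = (4*k)*4 = 16*k)
(N(-63) - 3881)/(-4931 - 570) = (16*(-63) - 3881)/(-4931 - 570) = (-1008 - 3881)/(-5501) = -4889*(-1/5501) = 4889/5501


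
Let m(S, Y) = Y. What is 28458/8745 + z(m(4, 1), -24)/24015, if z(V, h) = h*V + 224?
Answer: 45677858/14000745 ≈ 3.2625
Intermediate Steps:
z(V, h) = 224 + V*h (z(V, h) = V*h + 224 = 224 + V*h)
28458/8745 + z(m(4, 1), -24)/24015 = 28458/8745 + (224 + 1*(-24))/24015 = 28458*(1/8745) + (224 - 24)*(1/24015) = 9486/2915 + 200*(1/24015) = 9486/2915 + 40/4803 = 45677858/14000745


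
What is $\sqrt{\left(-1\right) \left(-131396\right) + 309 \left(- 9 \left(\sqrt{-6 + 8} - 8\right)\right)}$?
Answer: $\sqrt{153644 - 2781 \sqrt{2}} \approx 386.93$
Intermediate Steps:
$\sqrt{\left(-1\right) \left(-131396\right) + 309 \left(- 9 \left(\sqrt{-6 + 8} - 8\right)\right)} = \sqrt{131396 + 309 \left(- 9 \left(\sqrt{2} - 8\right)\right)} = \sqrt{131396 + 309 \left(- 9 \left(-8 + \sqrt{2}\right)\right)} = \sqrt{131396 + 309 \left(72 - 9 \sqrt{2}\right)} = \sqrt{131396 + \left(22248 - 2781 \sqrt{2}\right)} = \sqrt{153644 - 2781 \sqrt{2}}$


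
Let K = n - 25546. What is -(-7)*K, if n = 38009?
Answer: 87241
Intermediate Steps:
K = 12463 (K = 38009 - 25546 = 12463)
-(-7)*K = -(-7)*12463 = -1*(-87241) = 87241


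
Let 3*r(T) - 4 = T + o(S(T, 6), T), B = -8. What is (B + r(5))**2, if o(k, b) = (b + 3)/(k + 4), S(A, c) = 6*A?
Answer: 63001/2601 ≈ 24.222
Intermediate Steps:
o(k, b) = (3 + b)/(4 + k)
r(T) = 4/3 + T/3 + (3 + T)/(3*(4 + 6*T)) (r(T) = 4/3 + (T + (3 + T)/(4 + 6*T))/3 = 4/3 + (T/3 + (3 + T)/(3*(4 + 6*T))) = 4/3 + T/3 + (3 + T)/(3*(4 + 6*T)))
(B + r(5))**2 = (-8 + (19 + 6*5**2 + 29*5)/(6*(2 + 3*5)))**2 = (-8 + (19 + 6*25 + 145)/(6*(2 + 15)))**2 = (-8 + (1/6)*(19 + 150 + 145)/17)**2 = (-8 + (1/6)*(1/17)*314)**2 = (-8 + 157/51)**2 = (-251/51)**2 = 63001/2601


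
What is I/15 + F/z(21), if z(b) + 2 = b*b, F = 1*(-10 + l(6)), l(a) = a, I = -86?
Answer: -37814/6585 ≈ -5.7424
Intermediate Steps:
F = -4 (F = 1*(-10 + 6) = 1*(-4) = -4)
z(b) = -2 + b**2 (z(b) = -2 + b*b = -2 + b**2)
I/15 + F/z(21) = -86/15 - 4/(-2 + 21**2) = -86*1/15 - 4/(-2 + 441) = -86/15 - 4/439 = -37814/6585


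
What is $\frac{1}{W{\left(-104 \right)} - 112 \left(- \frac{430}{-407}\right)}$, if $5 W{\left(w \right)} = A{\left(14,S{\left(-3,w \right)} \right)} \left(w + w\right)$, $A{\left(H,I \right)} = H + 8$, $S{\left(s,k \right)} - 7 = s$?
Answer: $- \frac{2035}{2103232} \approx -0.00096756$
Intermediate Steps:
$S{\left(s,k \right)} = 7 + s$
$A{\left(H,I \right)} = 8 + H$
$W{\left(w \right)} = \frac{44 w}{5}$ ($W{\left(w \right)} = \frac{\left(8 + 14\right) \left(w + w\right)}{5} = \frac{22 \cdot 2 w}{5} = \frac{44 w}{5}$)
$\frac{1}{W{\left(-104 \right)} - 112 \left(- \frac{430}{-407}\right)} = \frac{1}{\frac{44}{5} \left(-104\right) - 112 \left(- \frac{430}{-407}\right)} = \frac{1}{- \frac{4576}{5} - 112 \left(\left(-430\right) \left(- \frac{1}{407}\right)\right)} = \frac{1}{- \frac{4576}{5} - \frac{48160}{407}} = \frac{1}{- \frac{2103232}{2035}} = - \frac{2035}{2103232}$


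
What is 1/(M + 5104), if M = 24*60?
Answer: 1/6544 ≈ 0.00015281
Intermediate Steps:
M = 1440
1/(M + 5104) = 1/(1440 + 5104) = 1/6544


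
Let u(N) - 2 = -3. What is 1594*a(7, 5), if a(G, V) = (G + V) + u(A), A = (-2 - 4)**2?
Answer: 17534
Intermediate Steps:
A = 36 (A = (-6)**2 = 36)
u(N) = -1 (u(N) = 2 - 3 = -1)
a(G, V) = -1 + G + V (a(G, V) = (G + V) - 1 = -1 + G + V)
1594*a(7, 5) = 1594*(-1 + 7 + 5) = 1594*11 = 17534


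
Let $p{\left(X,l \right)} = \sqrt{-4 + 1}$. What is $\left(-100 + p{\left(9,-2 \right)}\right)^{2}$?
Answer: $\left(100 - i \sqrt{3}\right)^{2} \approx 9997.0 - 346.41 i$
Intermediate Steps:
$p{\left(X,l \right)} = i \sqrt{3}$ ($p{\left(X,l \right)} = \sqrt{-3} = i \sqrt{3}$)
$\left(-100 + p{\left(9,-2 \right)}\right)^{2} = \left(-100 + i \sqrt{3}\right)^{2}$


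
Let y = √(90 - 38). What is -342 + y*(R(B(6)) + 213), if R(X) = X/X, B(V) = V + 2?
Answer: -342 + 428*√13 ≈ 1201.2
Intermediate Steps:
B(V) = 2 + V
R(X) = 1
y = 2*√13 (y = √52 = 2*√13 ≈ 7.2111)
-342 + y*(R(B(6)) + 213) = -342 + (2*√13)*(1 + 213) = -342 + (2*√13)*214 = -342 + 428*√13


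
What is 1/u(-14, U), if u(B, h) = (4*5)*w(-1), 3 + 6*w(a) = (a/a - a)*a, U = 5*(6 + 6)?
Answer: -3/50 ≈ -0.060000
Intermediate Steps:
U = 60 (U = 5*12 = 60)
w(a) = -½ + a*(1 - a)/6 (w(a) = -½ + ((a/a - a)*a)/6 = -½ + ((1 - a)*a)/6 = -½ + (a*(1 - a))/6 = -½ + a*(1 - a)/6)
u(B, h) = -50/3 (u(B, h) = (4*5)*(-½ - ⅙*(-1)² + (⅙)*(-1)) = 20*(-½ - ⅙*1 - ⅙) = 20*(-½ - ⅙ - ⅙) = 20*(-⅚) = -50/3)
1/u(-14, U) = 1/(-50/3) = -3/50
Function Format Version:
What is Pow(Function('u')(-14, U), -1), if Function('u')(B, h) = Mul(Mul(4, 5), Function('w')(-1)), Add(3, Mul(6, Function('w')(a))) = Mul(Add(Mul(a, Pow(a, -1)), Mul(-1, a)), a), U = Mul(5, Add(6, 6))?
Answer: Rational(-3, 50) ≈ -0.060000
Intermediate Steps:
U = 60 (U = Mul(5, 12) = 60)
Function('w')(a) = Add(Rational(-1, 2), Mul(Rational(1, 6), a, Add(1, Mul(-1, a)))) (Function('w')(a) = Add(Rational(-1, 2), Mul(Rational(1, 6), Mul(Add(Mul(a, Pow(a, -1)), Mul(-1, a)), a))) = Add(Rational(-1, 2), Mul(Rational(1, 6), Mul(Add(1, Mul(-1, a)), a))) = Add(Rational(-1, 2), Mul(Rational(1, 6), Mul(a, Add(1, Mul(-1, a))))) = Add(Rational(-1, 2), Mul(Rational(1, 6), a, Add(1, Mul(-1, a)))))
Function('u')(B, h) = Rational(-50, 3) (Function('u')(B, h) = Mul(Mul(4, 5), Add(Rational(-1, 2), Mul(Rational(-1, 6), Pow(-1, 2)), Mul(Rational(1, 6), -1))) = Mul(20, Add(Rational(-1, 2), Mul(Rational(-1, 6), 1), Rational(-1, 6))) = Mul(20, Add(Rational(-1, 2), Rational(-1, 6), Rational(-1, 6))) = Mul(20, Rational(-5, 6)) = Rational(-50, 3))
Pow(Function('u')(-14, U), -1) = Pow(Rational(-50, 3), -1) = Rational(-3, 50)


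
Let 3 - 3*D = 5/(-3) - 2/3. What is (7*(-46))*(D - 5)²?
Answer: -270802/81 ≈ -3343.2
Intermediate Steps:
D = 16/9 (D = 1 - (5/(-3) - 2/3)/3 = 1 - (5*(-⅓) - 2*⅓)/3 = 1 - (-5/3 - ⅔)/3 = 1 - ⅓*(-7/3) = 1 + 7/9 = 16/9 ≈ 1.7778)
(7*(-46))*(D - 5)² = (7*(-46))*(16/9 - 5)² = -322*(-29/9)² = -322*841/81 = -270802/81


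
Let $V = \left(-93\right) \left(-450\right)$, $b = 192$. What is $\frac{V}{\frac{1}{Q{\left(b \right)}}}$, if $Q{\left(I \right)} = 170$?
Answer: $7114500$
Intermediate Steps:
$V = 41850$
$\frac{V}{\frac{1}{Q{\left(b \right)}}} = \frac{41850}{\frac{1}{170}} = 41850 \frac{1}{\frac{1}{170}} = 41850 \cdot 170 = 7114500$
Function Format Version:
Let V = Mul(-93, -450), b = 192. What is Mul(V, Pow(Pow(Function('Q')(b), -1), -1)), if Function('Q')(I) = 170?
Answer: 7114500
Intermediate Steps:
V = 41850
Mul(V, Pow(Pow(Function('Q')(b), -1), -1)) = Mul(41850, Pow(Pow(170, -1), -1)) = Mul(41850, Pow(Rational(1, 170), -1)) = Mul(41850, 170) = 7114500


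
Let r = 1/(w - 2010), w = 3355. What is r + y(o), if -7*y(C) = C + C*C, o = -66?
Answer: -5770043/9415 ≈ -612.86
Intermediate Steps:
y(C) = -C/7 - C²/7 (y(C) = -(C + C*C)/7 = -(C + C²)/7 = -C/7 - C²/7)
r = 1/1345 (r = 1/(3355 - 2010) = 1/1345 ≈ 0.00074349)
r + y(o) = 1/1345 - ⅐*(-66)*(1 - 66) = 1/1345 - ⅐*(-66)*(-65) = 1/1345 - 4290/7 = -5770043/9415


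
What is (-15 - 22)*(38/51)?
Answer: -1406/51 ≈ -27.569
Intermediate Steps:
(-15 - 22)*(38/51) = -1406/51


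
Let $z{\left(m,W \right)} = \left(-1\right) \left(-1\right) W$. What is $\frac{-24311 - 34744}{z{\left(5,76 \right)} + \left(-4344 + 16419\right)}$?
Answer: $- \frac{59055}{12151} \approx -4.8601$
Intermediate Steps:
$z{\left(m,W \right)} = W$ ($z{\left(m,W \right)} = 1 W = W$)
$\frac{-24311 - 34744}{z{\left(5,76 \right)} + \left(-4344 + 16419\right)} = \frac{-24311 - 34744}{76 + \left(-4344 + 16419\right)} = - \frac{59055}{76 + 12075} = - \frac{59055}{12151}$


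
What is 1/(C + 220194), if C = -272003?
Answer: -1/51809 ≈ -1.9302e-5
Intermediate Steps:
1/(C + 220194) = 1/(-272003 + 220194) = 1/(-51809) = -1/51809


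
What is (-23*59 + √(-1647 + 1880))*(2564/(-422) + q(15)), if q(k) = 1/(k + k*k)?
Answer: 417235433/50640 - 307469*√233/50640 ≈ 8146.6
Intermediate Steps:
q(k) = 1/(k + k²)
(-23*59 + √(-1647 + 1880))*(2564/(-422) + q(15)) = (-23*59 + √(-1647 + 1880))*(2564/(-422) + 1/(15*(1 + 15))) = (-1357 + √233)*(2564*(-1/422) + (1/15)/16) = (-1357 + √233)*(-1282/211 + (1/15)*(1/16)) = (-1357 + √233)*(-1282/211 + 1/240) = (-1357 + √233)*(-307469/50640) = 417235433/50640 - 307469*√233/50640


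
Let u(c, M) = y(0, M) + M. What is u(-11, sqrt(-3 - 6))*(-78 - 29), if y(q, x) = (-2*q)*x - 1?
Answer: 107 - 321*I ≈ 107.0 - 321.0*I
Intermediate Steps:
y(q, x) = -1 - 2*q*x (y(q, x) = -2*q*x - 1 = -1 - 2*q*x)
u(c, M) = -1 + M (u(c, M) = (-1 - 2*0*M) + M = (-1 + 0) + M = -1 + M)
u(-11, sqrt(-3 - 6))*(-78 - 29) = (-1 + sqrt(-3 - 6))*(-78 - 29) = (-1 + sqrt(-9))*(-107) = (-1 + 3*I)*(-107) = 107 - 321*I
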